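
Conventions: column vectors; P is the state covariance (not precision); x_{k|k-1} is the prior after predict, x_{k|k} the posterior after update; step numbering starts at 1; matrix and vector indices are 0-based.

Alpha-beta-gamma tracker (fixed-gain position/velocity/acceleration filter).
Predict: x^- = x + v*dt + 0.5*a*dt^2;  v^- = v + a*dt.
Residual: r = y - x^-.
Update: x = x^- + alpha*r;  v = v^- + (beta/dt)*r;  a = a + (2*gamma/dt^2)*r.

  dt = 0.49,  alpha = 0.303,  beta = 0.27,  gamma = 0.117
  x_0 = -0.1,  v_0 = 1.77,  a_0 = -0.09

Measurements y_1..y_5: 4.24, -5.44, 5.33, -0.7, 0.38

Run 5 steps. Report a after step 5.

a_post = -2.7296

step 1: x_pred=0.7565  r=3.4835  x^+=1.8120  v^+=3.6454  a^+=3.3050
step 2: x_pred=3.9950  r=-9.4350  x^+=1.1362  v^+=0.0660  a^+=-5.8903
step 3: x_pred=0.4614  r=4.8686  x^+=1.9366  v^+=-0.1376  a^+=-1.1454
step 4: x_pred=1.7317  r=-2.4317  x^+=0.9949  v^+=-2.0387  a^+=-3.5152
step 5: x_pred=-0.4261  r=0.8061  x^+=-0.1819  v^+=-3.3170  a^+=-2.7296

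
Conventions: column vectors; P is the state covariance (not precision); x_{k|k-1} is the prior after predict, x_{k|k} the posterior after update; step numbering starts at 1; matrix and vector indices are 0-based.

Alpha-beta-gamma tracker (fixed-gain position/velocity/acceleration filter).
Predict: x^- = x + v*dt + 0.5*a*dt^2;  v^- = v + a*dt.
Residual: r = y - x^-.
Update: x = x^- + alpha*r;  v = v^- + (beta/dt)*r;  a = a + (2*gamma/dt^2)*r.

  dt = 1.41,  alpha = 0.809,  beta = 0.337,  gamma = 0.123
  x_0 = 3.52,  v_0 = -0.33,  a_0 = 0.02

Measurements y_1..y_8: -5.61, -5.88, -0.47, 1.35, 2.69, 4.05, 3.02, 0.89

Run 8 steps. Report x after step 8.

step 1: x_pred=3.0746  r=-8.6846  x^+=-3.9512  v^+=-2.3775  a^+=-1.0546
step 2: x_pred=-8.3518  r=2.4718  x^+=-6.3521  v^+=-3.2737  a^+=-0.7487
step 3: x_pred=-11.7123  r=11.2423  x^+=-2.6173  v^+=-1.6424  a^+=0.6423
step 4: x_pred=-4.2946  r=5.6446  x^+=0.2719  v^+=0.6124  a^+=1.3408
step 5: x_pred=2.4681  r=0.2219  x^+=2.6476  v^+=2.5559  a^+=1.3682
step 6: x_pred=7.6115  r=-3.5615  x^+=4.7302  v^+=3.6339  a^+=0.9275
step 7: x_pred=10.7760  r=-7.7560  x^+=4.5014  v^+=3.0880  a^+=-0.0322
step 8: x_pred=8.8234  r=-7.9334  x^+=2.4053  v^+=1.1465  a^+=-1.0138

x_post = 2.4053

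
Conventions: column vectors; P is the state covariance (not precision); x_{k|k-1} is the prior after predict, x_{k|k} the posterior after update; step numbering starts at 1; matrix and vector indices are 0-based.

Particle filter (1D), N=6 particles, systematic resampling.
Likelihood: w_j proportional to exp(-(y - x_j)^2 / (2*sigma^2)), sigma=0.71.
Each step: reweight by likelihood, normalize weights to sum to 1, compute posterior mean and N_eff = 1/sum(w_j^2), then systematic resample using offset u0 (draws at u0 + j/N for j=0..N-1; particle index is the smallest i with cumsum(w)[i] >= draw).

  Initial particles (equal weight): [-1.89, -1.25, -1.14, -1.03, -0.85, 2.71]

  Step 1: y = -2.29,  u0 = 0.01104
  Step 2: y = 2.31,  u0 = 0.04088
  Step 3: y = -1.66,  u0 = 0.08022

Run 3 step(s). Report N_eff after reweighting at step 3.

step 1: w=[0.4741, 0.1901, 0.1497, 0.1151, 0.0711, 0.0000]  mean=-1.4832  Neff=3.3154  idx=[0, 0, 0, 1, 2, 3]
step 2: w=[0.0009, 0.0009, 0.0009, 0.1303, 0.2799, 0.5871]  mean=-1.0919  Neff=2.2731  idx=[3, 4, 4, 5, 5, 5]
step 3: w=[0.1924, 0.1738, 0.1738, 0.1533, 0.1533, 0.1533]  mean=-1.1106  Neff=5.9536  idx=[0, 1, 2, 3, 4, 5]

N_eff = 5.9536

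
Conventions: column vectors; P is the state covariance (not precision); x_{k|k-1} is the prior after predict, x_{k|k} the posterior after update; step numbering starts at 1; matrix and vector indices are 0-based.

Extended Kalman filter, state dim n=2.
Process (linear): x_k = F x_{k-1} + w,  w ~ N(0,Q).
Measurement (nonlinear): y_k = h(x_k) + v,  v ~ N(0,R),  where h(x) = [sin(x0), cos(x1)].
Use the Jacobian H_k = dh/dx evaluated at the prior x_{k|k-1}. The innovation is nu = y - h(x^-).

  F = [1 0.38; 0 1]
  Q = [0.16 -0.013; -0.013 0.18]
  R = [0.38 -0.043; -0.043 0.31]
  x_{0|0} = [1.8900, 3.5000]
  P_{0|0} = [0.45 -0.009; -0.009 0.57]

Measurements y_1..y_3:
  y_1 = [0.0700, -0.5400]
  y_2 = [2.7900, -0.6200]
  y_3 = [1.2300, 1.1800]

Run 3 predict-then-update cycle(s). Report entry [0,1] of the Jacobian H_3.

step 1: x^-=[3.2200, 3.5000]  P^-=[0.6855 0.1946; 0.1946 0.7500]  H_jac=[-0.9969 0.0000; 0.0000 0.3508]  S=[1.0613 -0.1111; -0.1111 0.4023]  K=[-0.6448 -0.0083; -0.1178 0.6215]  nu=[0.1483, 0.3965]  x^+=[3.1211, 3.7289]  P^+=[0.2454 0.0717; 0.0717 0.5637]
step 2: x^-=[4.5381, 3.7289]  P^-=[0.5413 0.2729; 0.2729 0.7437]  H_jac=[-0.1735 0.0000; 0.0000 0.5541]  S=[0.3963 -0.0692; -0.0692 0.5384]  K=[-0.1922 0.2562; 0.0146 0.7673]  nu=[3.7748, 0.2124]  x^+=[3.8671, 3.9471]  P^+=[0.4845 0.1582; 0.1582 0.4281]
step 3: x^-=[5.3669, 3.9471]  P^-=[0.8266 0.3079; 0.3079 0.6081]  H_jac=[0.6088 0.0000; 0.0000 0.7212]  S=[0.6864 0.0922; 0.0922 0.6263]  K=[0.6994 0.2516; 0.1827 0.6734]  nu=[2.0233, 1.8728]  x^+=[7.2532, 5.5778]  P^+=[0.4188 0.0665; 0.0665 0.2786]

H_jac[0,1] = 0.0000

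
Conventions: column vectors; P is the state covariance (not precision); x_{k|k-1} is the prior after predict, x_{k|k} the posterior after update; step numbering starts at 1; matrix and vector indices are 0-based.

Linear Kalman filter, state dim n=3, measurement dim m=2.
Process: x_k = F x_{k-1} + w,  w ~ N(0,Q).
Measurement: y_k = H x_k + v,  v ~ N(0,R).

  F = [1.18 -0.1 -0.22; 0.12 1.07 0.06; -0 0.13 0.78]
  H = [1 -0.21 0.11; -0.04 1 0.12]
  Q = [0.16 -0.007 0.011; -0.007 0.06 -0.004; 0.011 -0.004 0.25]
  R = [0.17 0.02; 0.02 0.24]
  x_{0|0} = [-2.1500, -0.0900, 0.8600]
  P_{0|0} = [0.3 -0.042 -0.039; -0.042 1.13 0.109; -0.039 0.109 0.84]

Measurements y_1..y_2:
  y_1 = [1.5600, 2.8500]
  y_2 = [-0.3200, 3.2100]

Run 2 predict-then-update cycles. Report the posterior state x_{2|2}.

step 1: x^-=[-2.7172, -0.3027, 0.6591]  P^-=[0.6646 -0.1771 -0.2018; -0.1771 1.3637 0.2800; -0.2018 0.2800 0.8023]  S=[0.9215 -0.4605; -0.4605 1.6997]  K=[0.7755 0.0761; -0.0654 0.8086; -0.0856 0.2029]  nu=[4.1411, 2.9649]  x^+=[0.7198, 1.8237, 0.9063]  P^+=[0.1549 0.0516 -0.0974; 0.0516 0.1999 -0.0420; -0.0974 -0.0420 0.7095]
step 2: x^-=[0.4675, 2.0921, 0.9440]  P^-=[0.4486 0.0546 -0.1906; 0.0546 0.3001 0.0133; -0.1906 0.0133 0.6765]  S=[0.5745 -0.0179; -0.0179 0.5512]  K=[0.7258 0.0486; 0.0048 0.5435; -0.2015 0.1787]  nu=[-0.4521, 1.0233]  x^+=[0.1891, 2.6461, 1.2179]  P^+=[0.1458 0.0451 -0.1092; 0.0451 0.1373 -0.0416; -0.1092 -0.0416 0.6343]

x_post = [0.1891, 2.6461, 1.2179]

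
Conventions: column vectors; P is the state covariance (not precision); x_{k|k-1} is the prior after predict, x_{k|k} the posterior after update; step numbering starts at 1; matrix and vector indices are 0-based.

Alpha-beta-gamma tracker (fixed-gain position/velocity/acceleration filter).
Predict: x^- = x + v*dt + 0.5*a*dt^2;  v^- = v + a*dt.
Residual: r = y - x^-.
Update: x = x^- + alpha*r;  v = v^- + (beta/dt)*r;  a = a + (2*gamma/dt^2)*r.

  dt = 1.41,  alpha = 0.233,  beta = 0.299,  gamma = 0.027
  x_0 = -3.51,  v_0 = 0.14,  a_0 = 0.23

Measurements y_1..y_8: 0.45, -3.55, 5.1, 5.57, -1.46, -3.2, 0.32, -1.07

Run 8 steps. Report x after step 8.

step 1: x_pred=-3.0840  r=3.5340  x^+=-2.2606  v^+=1.2137  a^+=0.3260
step 2: x_pred=-0.2252  r=-3.3248  x^+=-0.9999  v^+=0.9683  a^+=0.2357
step 3: x_pred=0.5997  r=4.5003  x^+=1.6483  v^+=2.2549  a^+=0.3579
step 4: x_pred=5.1835  r=0.3865  x^+=5.2736  v^+=2.8415  a^+=0.3684
step 5: x_pred=9.6464  r=-11.1064  x^+=7.0586  v^+=1.0058  a^+=0.0667
step 6: x_pred=8.5431  r=-11.7431  x^+=5.8070  v^+=-1.3903  a^+=-0.2522
step 7: x_pred=3.5960  r=-3.2760  x^+=2.8327  v^+=-2.4406  a^+=-0.3412
step 8: x_pred=-0.9477  r=-0.1223  x^+=-0.9762  v^+=-2.9476  a^+=-0.3445

x_post = -0.9762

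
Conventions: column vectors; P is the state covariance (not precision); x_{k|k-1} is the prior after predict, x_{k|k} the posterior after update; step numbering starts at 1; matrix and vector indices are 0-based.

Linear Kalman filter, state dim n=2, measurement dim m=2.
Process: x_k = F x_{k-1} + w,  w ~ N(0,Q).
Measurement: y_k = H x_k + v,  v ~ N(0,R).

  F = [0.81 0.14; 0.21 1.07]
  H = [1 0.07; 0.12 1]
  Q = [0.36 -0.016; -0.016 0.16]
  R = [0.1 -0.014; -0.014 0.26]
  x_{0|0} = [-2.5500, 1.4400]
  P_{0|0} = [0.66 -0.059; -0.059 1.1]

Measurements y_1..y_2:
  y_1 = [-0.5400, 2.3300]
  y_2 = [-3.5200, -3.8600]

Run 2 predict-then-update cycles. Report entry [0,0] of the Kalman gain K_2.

step 1: x^-=[-1.8639, 1.0053]  P^-=[0.8012 0.2082; 0.2082 1.4220]  S=[0.9373 0.3916; 0.3916 1.7435]  K=[0.8800 -0.0231; -0.0204 0.8345]  nu=[1.2535, 1.5484]  x^+=[-0.7966, 2.2719]  P^+=[0.0904 -0.0292; -0.0292 0.2208]
step 2: x^-=[-0.3272, 2.2636]  P^-=[0.4170 0.0063; 0.0063 0.4036]  S=[0.5199 0.0706; 0.0706 0.6711]  K=[0.8031 -0.0006; -0.0156 0.6042]  nu=[-3.3513, -6.0844]  x^+=[-3.0149, -1.3599]  P^+=[0.0818 -0.0212; -0.0212 0.1598]

K[0,0] = 0.8031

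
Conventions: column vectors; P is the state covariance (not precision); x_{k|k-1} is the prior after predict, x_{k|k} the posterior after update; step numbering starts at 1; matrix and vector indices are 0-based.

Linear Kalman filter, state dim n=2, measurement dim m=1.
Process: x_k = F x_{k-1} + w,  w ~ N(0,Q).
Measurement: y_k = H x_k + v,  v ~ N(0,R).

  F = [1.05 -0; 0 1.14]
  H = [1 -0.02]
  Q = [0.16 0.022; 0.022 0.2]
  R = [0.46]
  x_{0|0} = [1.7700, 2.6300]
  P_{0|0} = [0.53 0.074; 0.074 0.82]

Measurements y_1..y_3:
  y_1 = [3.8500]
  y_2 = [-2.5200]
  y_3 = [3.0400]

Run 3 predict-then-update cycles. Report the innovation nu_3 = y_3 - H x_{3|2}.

innov = [2.7212]

step 1: x^-=[1.8585, 2.9982]  P^-=[0.7443 0.1106; 0.1106 1.2657]  S=[1.2004]  K=[0.6182; 0.0710]  nu=[2.0515]  x^+=[3.1268, 3.1439]  P^+=[0.2855 0.0579; 0.0579 1.2596]
step 2: x^-=[3.2831, 3.5841]  P^-=[0.4748 0.0913; 0.0913 1.8370]  S=[0.9319]  K=[0.5075; 0.0585]  nu=[-5.7314]  x^+=[0.3741, 3.2487]  P^+=[0.2347 0.0636; 0.0636 1.8338]
step 3: x^-=[0.3928, 3.7035]  P^-=[0.4188 0.0981; 0.0981 2.5832]  S=[0.8759]  K=[0.4759; 0.0530]  nu=[2.7212]  x^+=[1.6879, 3.8479]  P^+=[0.2204 0.0760; 0.0760 2.5808]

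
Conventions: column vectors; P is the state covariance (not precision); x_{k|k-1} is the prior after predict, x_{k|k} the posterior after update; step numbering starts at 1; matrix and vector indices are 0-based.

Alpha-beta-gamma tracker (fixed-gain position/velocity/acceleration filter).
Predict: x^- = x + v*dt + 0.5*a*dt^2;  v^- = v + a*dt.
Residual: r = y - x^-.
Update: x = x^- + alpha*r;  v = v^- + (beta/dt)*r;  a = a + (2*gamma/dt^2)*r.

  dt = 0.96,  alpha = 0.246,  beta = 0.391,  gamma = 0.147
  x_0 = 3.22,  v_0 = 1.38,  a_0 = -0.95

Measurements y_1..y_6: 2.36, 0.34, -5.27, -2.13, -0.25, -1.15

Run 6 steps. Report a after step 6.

a_post = 6.8420

step 1: x_pred=4.1070  r=-1.7470  x^+=3.6773  v^+=-0.2436  a^+=-1.5073
step 2: x_pred=2.7489  r=-2.4089  x^+=2.1563  v^+=-2.6717  a^+=-2.2758
step 3: x_pred=-1.4572  r=-3.8128  x^+=-2.3952  v^+=-6.4094  a^+=-3.4921
step 4: x_pred=-10.1573  r=8.0273  x^+=-8.1826  v^+=-6.4923  a^+=-0.9313
step 5: x_pred=-14.8444  r=14.5944  x^+=-11.2542  v^+=-1.4422  a^+=3.7245
step 6: x_pred=-10.9224  r=9.7724  x^+=-8.5184  v^+=6.1135  a^+=6.8420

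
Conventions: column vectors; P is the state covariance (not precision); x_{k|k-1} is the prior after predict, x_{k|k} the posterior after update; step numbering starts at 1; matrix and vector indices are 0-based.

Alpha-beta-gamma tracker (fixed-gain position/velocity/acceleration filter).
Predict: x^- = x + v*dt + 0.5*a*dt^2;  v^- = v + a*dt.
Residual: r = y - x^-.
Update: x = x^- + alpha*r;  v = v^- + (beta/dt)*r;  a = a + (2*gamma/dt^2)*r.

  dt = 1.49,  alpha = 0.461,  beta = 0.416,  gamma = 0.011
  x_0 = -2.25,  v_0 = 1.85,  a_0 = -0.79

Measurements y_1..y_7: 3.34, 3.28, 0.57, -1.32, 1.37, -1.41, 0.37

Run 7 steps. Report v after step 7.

step 1: x_pred=-0.3704  r=3.7104  x^+=1.3401  v^+=1.7088  a^+=-0.7532
step 2: x_pred=3.0501  r=0.2299  x^+=3.1561  v^+=0.6507  a^+=-0.7510
step 3: x_pred=3.2920  r=-2.7220  x^+=2.0372  v^+=-1.2282  a^+=-0.7779
step 4: x_pred=-0.6564  r=-0.6636  x^+=-0.9623  v^+=-2.5726  a^+=-0.7845
step 5: x_pred=-5.6663  r=7.0363  x^+=-2.4226  v^+=-1.7770  a^+=-0.7148
step 6: x_pred=-5.8637  r=4.4537  x^+=-3.8106  v^+=-1.5986  a^+=-0.6706
step 7: x_pred=-6.9369  r=7.3069  x^+=-3.5684  v^+=-0.5578  a^+=-0.5982

v_post = -0.5578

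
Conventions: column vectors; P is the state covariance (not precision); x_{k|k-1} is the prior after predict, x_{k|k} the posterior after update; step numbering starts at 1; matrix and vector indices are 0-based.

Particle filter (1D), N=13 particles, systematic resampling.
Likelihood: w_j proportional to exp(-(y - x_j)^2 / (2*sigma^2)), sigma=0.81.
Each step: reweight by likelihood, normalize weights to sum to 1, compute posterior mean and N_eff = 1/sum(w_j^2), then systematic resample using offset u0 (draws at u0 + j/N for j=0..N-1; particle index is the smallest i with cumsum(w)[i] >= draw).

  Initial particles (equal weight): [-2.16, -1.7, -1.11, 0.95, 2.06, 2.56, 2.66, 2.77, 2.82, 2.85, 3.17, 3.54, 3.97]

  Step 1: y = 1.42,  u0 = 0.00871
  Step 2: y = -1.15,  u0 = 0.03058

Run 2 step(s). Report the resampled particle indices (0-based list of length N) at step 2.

resampled_idx = [0, 0, 0, 1, 1, 1, 1, 2, 2, 2, 3, 3, 3]

step 1: w=[0.0000, 0.0002, 0.0025, 0.2737, 0.2371, 0.1203, 0.1004, 0.0808, 0.0727, 0.0682, 0.0314, 0.0105, 0.0023]  mean=2.0892  Neff=5.7727  idx=[3, 3, 3, 3, 4, 4, 4, 5, 5, 6, 7, 8, 9]
step 2: w=[0.2478, 0.2478, 0.2478, 0.2478, 0.0028, 0.0028, 0.0028, 0.0002, 0.0002, 0.0001, 0.0001, 0.0000, 0.0000]  mean=0.9603  Neff=4.0724  idx=[0, 0, 0, 1, 1, 1, 1, 2, 2, 2, 3, 3, 3]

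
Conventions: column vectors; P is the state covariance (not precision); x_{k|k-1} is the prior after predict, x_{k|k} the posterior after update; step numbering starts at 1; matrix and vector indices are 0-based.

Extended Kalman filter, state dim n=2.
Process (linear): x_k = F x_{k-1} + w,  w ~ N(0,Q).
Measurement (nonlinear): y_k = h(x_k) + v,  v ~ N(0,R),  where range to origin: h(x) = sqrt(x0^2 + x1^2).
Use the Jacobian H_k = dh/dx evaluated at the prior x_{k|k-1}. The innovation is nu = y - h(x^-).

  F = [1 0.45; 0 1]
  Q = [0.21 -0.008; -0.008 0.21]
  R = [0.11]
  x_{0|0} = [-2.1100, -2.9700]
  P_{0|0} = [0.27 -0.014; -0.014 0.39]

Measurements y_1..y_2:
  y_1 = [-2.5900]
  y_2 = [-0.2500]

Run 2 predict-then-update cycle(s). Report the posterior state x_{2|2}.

x_post = [0.4306, -0.0609]

step 1: x^-=[-3.4465, -2.9700]  P^-=[0.5464 0.1535; 0.1535 0.6000]  H_jac=[-0.7575 -0.6528]  S=[0.8310]  K=[-0.6186; -0.6112]  nu=[-7.1396]  x^+=[0.9702, 1.3940]  P^+=[0.2283 -0.1607; -0.1607 0.2895]
step 2: x^-=[1.5975, 1.3940]  P^-=[0.3523 -0.0385; -0.0385 0.4995]  H_jac=[0.7535 0.6575]  S=[0.4878]  K=[0.4923; 0.6138]  nu=[-2.3702]  x^+=[0.4306, -0.0609]  P^+=[0.2341 -0.1859; -0.1859 0.3157]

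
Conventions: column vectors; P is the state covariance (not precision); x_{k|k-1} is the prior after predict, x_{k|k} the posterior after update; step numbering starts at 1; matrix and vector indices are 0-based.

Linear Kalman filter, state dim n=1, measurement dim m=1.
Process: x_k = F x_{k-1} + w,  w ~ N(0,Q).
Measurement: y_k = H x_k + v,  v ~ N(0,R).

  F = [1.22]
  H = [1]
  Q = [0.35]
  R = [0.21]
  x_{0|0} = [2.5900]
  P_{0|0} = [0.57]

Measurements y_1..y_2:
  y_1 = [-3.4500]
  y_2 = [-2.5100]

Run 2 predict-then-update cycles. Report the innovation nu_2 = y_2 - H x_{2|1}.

step 1: x^-=[3.1598]  P^-=[1.1984]  S=[1.4084]  K=[0.8509]  nu=[-6.6098]  x^+=[-2.4644]  P^+=[0.1787]
step 2: x^-=[-3.0066]  P^-=[0.6160]  S=[0.8260]  K=[0.7457]  nu=[0.4966]  x^+=[-2.6363]  P^+=[0.1566]

innov = [0.4966]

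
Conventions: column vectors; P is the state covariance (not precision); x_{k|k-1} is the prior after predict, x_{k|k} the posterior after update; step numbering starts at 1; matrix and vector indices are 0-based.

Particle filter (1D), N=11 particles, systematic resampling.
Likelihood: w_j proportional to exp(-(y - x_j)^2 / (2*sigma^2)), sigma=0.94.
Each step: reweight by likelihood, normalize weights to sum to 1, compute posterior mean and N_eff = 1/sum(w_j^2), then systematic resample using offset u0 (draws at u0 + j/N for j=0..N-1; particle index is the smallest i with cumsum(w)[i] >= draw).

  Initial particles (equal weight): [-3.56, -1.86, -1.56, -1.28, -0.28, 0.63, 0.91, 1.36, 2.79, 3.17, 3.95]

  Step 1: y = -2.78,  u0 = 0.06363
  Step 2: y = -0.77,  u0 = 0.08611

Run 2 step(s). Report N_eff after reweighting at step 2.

step 1: w=[0.3424, 0.2993, 0.2081, 0.1352, 0.0141, 0.0007, 0.0002, 0.0000, 0.0000, 0.0000, 0.0000]  mean=-2.2766  Neff=3.7230  idx=[0, 0, 0, 0, 1, 1, 1, 2, 2, 3, 3]
step 2: w=[0.0026, 0.0026, 0.0026, 0.0026, 0.1084, 0.1084, 0.1084, 0.1491, 0.1491, 0.1832, 0.1832]  mean=-1.5757  Neff=6.8109  idx=[4, 5, 6, 7, 7, 8, 8, 9, 9, 10, 10]

N_eff = 6.8109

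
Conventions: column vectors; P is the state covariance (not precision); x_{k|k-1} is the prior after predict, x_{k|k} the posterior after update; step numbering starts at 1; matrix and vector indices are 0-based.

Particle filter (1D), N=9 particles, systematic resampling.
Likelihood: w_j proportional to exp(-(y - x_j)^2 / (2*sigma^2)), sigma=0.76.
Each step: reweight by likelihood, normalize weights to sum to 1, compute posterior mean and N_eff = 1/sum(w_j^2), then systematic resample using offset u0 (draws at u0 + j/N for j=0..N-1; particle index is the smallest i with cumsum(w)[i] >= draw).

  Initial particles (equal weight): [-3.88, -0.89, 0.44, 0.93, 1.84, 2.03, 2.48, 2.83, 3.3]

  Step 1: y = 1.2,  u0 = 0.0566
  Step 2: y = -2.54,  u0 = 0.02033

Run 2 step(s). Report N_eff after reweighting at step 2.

N_eff = 2.2590

step 1: w=[0.0000, 0.0072, 0.1904, 0.2948, 0.2203, 0.1730, 0.0760, 0.0315, 0.0069]  mean=1.4083  Neff=4.7971  idx=[2, 2, 3, 3, 4, 4, 5, 5, 6]
step 2: w=[0.4695, 0.4695, 0.0304, 0.0304, 0.0001, 0.0001, 0.0000, 0.0000, 0.0000]  mean=0.4701  Neff=2.2590  idx=[0, 0, 0, 0, 0, 1, 1, 1, 1]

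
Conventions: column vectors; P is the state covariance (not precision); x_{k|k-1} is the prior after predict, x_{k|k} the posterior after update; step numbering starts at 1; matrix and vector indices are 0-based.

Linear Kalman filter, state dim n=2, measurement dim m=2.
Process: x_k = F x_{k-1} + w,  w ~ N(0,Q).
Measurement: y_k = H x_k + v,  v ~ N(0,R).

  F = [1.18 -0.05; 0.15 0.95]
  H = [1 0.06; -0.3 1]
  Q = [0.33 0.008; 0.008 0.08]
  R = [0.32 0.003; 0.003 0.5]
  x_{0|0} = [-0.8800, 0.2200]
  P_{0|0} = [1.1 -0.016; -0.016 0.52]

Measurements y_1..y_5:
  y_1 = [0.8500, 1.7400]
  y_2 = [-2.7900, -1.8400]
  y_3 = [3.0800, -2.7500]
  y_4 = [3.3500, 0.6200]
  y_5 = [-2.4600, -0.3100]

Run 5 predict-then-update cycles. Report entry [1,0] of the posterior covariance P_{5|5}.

P_post[1,0] = 0.0302

step 1: x^-=[-1.0494, 0.0770]  P^-=[1.8648 0.1602; 0.1602 0.5695]  S=[2.2061 -0.3650; -0.3650 1.1412]  K=[0.8360 -0.0825; 0.1728 0.5122]  nu=[1.8948, 1.3482]  x^+=[0.4235, 1.0950]  P^+=[0.2648 0.0407; 0.0407 0.2688]
step 2: x^-=[0.4449, 1.1038]  P^-=[0.6946 0.0874; 0.0874 0.3402]  S=[1.0263 -0.0991; -0.0991 0.8502]  K=[0.6758 -0.0635; 0.1423 0.3858]  nu=[-3.3012, -2.8103]  x^+=[-1.6075, -0.4504]  P^+=[0.2140 0.0345; 0.0345 0.2037]
step 3: x^-=[-1.8744, -0.6691]  P^-=[0.6244 0.0746; 0.0746 0.2785]  S=[0.9544 -0.0944; -0.0944 0.7899]  K=[0.6526 -0.0648; 0.1293 0.3396]  nu=[4.9945, -2.6433]  x^+=[1.5560, -0.9213]  P^+=[0.2067 0.0316; 0.0316 0.1797]
step 4: x^-=[1.8821, -0.6418]  P^-=[0.6146 0.0712; 0.0712 0.2558]  S=[0.9440 -0.0961; -0.0961 0.7684]  K=[0.6488 -0.0661; 0.1244 0.3207]  nu=[1.5064, 1.8264]  x^+=[2.7387, 0.1312]  P^+=[0.2056 0.0306; 0.0306 0.1699]
step 5: x^-=[3.2251, 0.5355]  P^-=[0.6131 0.0704; 0.0704 0.2467]  S=[0.9424 -0.0970; -0.0970 0.7596]  K=[0.6482 -0.0667; 0.1225 0.3126]  nu=[-5.7172, 0.1221]  x^+=[-0.4887, -0.1270]  P^+=[0.2054 0.0302; 0.0302 0.1657]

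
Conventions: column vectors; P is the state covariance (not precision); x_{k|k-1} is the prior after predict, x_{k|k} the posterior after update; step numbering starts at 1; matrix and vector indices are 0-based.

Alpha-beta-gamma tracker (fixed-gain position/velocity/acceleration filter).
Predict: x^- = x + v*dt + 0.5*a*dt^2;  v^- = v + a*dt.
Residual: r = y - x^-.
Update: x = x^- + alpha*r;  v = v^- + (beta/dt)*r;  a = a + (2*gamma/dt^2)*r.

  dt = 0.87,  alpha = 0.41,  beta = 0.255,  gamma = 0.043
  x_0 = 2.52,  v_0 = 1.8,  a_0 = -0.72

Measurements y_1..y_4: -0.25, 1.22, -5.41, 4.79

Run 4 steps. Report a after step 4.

step 1: x_pred=3.8135  r=-4.0635  x^+=2.1475  v^+=-0.0174  a^+=-1.1817
step 2: x_pred=1.6851  r=-0.4651  x^+=1.4944  v^+=-1.1818  a^+=-1.2345
step 3: x_pred=-0.0010  r=-5.4090  x^+=-2.2187  v^+=-3.8413  a^+=-1.8491
step 4: x_pred=-6.2604  r=11.0504  x^+=-1.7297  v^+=-2.2111  a^+=-0.5936

a_post = -0.5936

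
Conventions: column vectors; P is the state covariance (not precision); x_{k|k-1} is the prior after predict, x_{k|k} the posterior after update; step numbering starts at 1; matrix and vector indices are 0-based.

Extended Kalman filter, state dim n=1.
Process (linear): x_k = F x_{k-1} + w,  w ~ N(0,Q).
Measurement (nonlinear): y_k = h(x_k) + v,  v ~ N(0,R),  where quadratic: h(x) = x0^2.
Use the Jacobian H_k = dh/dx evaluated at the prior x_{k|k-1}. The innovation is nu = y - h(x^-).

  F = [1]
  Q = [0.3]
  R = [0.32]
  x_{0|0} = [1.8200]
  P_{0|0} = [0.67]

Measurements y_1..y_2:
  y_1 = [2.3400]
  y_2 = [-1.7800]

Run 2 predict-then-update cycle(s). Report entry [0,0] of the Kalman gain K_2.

step 1: x^-=[1.8200]  P^-=[0.9700]  H_jac=[3.6400]  S=[13.1721]  K=[0.2681]  nu=[-0.9724]  x^+=[1.5593]  P^+=[0.0236]
step 2: x^-=[1.5593]  P^-=[0.3236]  H_jac=[3.1187]  S=[3.4671]  K=[0.2911]  nu=[-4.2116]  x^+=[0.3336]  P^+=[0.0299]

K[0,0] = 0.2911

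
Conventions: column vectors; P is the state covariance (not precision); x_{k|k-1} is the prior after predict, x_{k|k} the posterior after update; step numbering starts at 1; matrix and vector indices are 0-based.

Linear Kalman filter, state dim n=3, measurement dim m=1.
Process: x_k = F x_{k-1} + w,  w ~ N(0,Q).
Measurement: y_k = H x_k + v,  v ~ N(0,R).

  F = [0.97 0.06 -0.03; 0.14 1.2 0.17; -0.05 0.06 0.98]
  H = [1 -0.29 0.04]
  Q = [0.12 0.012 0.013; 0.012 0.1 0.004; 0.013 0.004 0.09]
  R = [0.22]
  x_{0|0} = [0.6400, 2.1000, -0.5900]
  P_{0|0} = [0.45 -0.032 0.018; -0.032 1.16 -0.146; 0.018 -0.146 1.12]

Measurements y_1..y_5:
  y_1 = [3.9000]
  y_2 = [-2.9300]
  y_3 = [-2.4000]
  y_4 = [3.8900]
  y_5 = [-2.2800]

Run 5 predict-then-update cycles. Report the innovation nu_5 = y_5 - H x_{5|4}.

step 1: x^-=[0.7645, 2.5093, -0.4842]  P^-=[0.5443 0.1201 -0.0305; 0.1201 1.7421 0.1017; -0.0305 0.1017 1.1522]  S=[0.8383]  K=[0.6064; -0.4546; -0.0166]  nu=[3.8826]  x^+=[3.1188, 0.7442, -0.5488]  P^+=[0.2361 0.3511 -0.0221; 0.3511 1.5689 0.0954; -0.0221 0.0954 1.1520]
step 2: x^-=[3.0864, 1.2364, -0.6491]  P^-=[0.3907 0.5568 -0.0229; 0.5568 2.5530 0.3994; -0.0229 0.3994 1.2139]  S=[0.4933]  K=[0.4628; -0.3397; -0.1828]  nu=[-5.6318]  x^+=[0.4801, 3.1496, 0.3802]  P^+=[0.2850 0.6344 0.0189; 0.6344 2.4960 0.3688; 0.0189 0.3688 1.1974]
step 3: x^-=[0.6432, 3.9113, 0.5375]  P^-=[0.4697 0.9616 0.0469; 0.9616 4.0990 0.7884; 0.0469 0.7884 1.2874]  S=[0.4642]  K=[0.4151; -0.4214; -0.2805]  nu=[-1.9304]  x^+=[-0.1581, 4.7248, 1.0789]  P^+=[0.3897 1.0428 0.1010; 1.0428 4.0166 0.7335; 0.1010 0.7335 1.2509]
step 4: x^-=[0.0978, 5.8311, 1.3487]  P^-=[0.6151 1.5676 0.1673; 1.5676 6.5821 1.3282; 0.1673 1.3282 1.3769]  S=[0.4642]  K=[0.3601; -0.6206; -0.3507]  nu=[5.4293]  x^+=[2.0531, 2.4615, -0.5551]  P^+=[0.5549 1.6713 0.2259; 1.6713 6.4033 1.2271; 0.2259 1.2271 1.3198]
step 5: x^-=[2.1559, 3.1468, -0.4989]  P^-=[0.8433 2.5058 0.3476; 2.5058 10.4427 2.0795; 0.3476 2.0795 1.4941]  S=[0.4701]  K=[0.2776; -0.9347; -0.4161]  nu=[-3.5033]  x^+=[1.1832, 6.4214, 0.9589]  P^+=[0.8071 2.6278 0.4020; 2.6278 10.0320 1.8966; 0.4020 1.8966 1.4127]

innov = [-3.5033]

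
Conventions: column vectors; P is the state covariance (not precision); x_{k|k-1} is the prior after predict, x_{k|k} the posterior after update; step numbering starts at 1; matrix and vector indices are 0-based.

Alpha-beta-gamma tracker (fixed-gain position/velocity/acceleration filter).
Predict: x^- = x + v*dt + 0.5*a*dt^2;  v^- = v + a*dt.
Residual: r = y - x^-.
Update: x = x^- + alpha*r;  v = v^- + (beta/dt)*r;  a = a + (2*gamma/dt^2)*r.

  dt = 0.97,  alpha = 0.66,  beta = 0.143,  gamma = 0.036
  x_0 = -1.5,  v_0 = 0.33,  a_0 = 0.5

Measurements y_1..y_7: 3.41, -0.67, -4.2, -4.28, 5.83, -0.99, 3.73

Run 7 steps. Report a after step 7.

step 1: x_pred=-0.9447  r=4.3547  x^+=1.9294  v^+=1.4570  a^+=0.8332
step 2: x_pred=3.7347  r=-4.4047  x^+=0.8276  v^+=1.6159  a^+=0.4962
step 3: x_pred=2.6284  r=-6.8284  x^+=-1.8783  v^+=1.0905  a^+=-0.0264
step 4: x_pred=-0.8330  r=-3.4470  x^+=-3.1080  v^+=0.5568  a^+=-0.2901
step 5: x_pred=-2.7044  r=8.5344  x^+=2.9283  v^+=1.5335  a^+=0.3629
step 6: x_pred=4.5865  r=-5.5765  x^+=0.9060  v^+=1.0635  a^+=-0.0638
step 7: x_pred=1.9076  r=1.8224  x^+=3.1104  v^+=1.2703  a^+=0.0757

a_post = 0.0757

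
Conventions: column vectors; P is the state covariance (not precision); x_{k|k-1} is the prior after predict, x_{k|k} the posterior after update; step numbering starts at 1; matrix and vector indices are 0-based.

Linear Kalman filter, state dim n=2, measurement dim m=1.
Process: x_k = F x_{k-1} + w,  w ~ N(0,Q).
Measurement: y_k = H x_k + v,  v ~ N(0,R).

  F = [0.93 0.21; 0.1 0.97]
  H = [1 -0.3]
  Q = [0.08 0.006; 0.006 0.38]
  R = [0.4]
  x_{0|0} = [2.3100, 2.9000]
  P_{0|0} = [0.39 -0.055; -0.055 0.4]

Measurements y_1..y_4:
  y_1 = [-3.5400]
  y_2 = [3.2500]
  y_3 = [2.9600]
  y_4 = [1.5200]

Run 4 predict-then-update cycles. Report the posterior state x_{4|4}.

step 1: x^-=[2.7573, 3.0440]  P^-=[0.4135 0.0730; 0.0730 0.7496]  S=[0.8371]  K=[0.4678; -0.1814]  nu=[-5.3841]  x^+=[0.2389, 4.0209]  P^+=[0.2303 0.1440; 0.1440 0.7220]
step 2: x^-=[1.0666, 3.9242]  P^-=[0.3673 0.3074; 0.3074 1.0896]  S=[0.6809]  K=[0.4040; -0.0285]  nu=[3.3607]  x^+=[2.4242, 3.8283]  P^+=[0.2562 0.3153; 0.3153 1.0890]
step 3: x^-=[3.0584, 3.9559]  P^-=[0.4728 0.5427; 0.5427 1.4684]  S=[0.6793]  K=[0.4563; 0.1504]  nu=[1.0883]  x^+=[3.5550, 4.1196]  P^+=[0.3313 0.4961; 0.4961 1.4530]
step 4: x^-=[4.1713, 4.3515]  P^-=[0.6244 0.7907; 0.7907 1.8467]  S=[0.7162]  K=[0.5406; 0.3305]  nu=[-1.3458]  x^+=[3.4437, 3.9067]  P^+=[0.4151 0.6628; 0.6628 1.7685]

x_post = [3.4437, 3.9067]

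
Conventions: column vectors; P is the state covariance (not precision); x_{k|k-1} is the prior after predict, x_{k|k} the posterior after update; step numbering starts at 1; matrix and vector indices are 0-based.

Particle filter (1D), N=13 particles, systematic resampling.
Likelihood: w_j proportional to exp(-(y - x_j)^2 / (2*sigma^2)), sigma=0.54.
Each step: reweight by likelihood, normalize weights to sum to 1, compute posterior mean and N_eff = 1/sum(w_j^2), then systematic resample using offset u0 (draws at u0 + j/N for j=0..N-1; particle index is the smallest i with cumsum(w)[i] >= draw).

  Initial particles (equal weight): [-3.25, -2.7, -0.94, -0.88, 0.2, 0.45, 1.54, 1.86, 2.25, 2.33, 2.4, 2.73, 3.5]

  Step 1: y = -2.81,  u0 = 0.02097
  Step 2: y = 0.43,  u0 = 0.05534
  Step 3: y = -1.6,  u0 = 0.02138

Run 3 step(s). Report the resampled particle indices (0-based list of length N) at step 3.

resampled_idx = [0, 1, 2, 3, 4, 5, 6, 7, 8, 9, 10, 11, 12]

step 1: w=[0.4218, 0.5758, 0.0015, 0.0010, 0.0000, 0.0000, 0.0000, 0.0000, 0.0000, 0.0000, 0.0000, 0.0000, 0.0000]  mean=-2.9276  Neff=1.9631  idx=[0, 0, 0, 0, 0, 0, 1, 1, 1, 1, 1, 1, 1]
step 2: w=[0.0002, 0.0002, 0.0002, 0.0002, 0.0002, 0.0002, 0.1427, 0.1427, 0.1427, 0.1427, 0.1427, 0.1427, 0.1427]  mean=-2.7008  Neff=7.0195  idx=[6, 6, 7, 7, 8, 9, 9, 10, 10, 11, 11, 12, 12]
step 3: w=[0.0769, 0.0769, 0.0769, 0.0769, 0.0769, 0.0769, 0.0769, 0.0769, 0.0769, 0.0769, 0.0769, 0.0769, 0.0769]  mean=-2.7000  Neff=13.0000  idx=[0, 1, 2, 3, 4, 5, 6, 7, 8, 9, 10, 11, 12]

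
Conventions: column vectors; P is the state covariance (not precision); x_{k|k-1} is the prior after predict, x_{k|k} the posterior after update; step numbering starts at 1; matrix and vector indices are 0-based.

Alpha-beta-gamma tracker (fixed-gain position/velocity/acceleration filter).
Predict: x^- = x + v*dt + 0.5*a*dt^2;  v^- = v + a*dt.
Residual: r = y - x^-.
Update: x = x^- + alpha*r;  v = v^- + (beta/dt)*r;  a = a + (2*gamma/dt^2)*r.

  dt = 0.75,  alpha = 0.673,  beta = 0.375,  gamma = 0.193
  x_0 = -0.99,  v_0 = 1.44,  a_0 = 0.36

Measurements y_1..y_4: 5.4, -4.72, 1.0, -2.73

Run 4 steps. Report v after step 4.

step 1: x_pred=0.1913  r=5.2088  x^+=3.6967  v^+=4.3144  a^+=3.9344
step 2: x_pred=8.0391  r=-12.7591  x^+=-0.5478  v^+=0.8856  a^+=-4.8212
step 3: x_pred=-1.2395  r=2.2395  x^+=0.2677  v^+=-1.6105  a^+=-3.2844
step 4: x_pred=-1.8639  r=-0.8661  x^+=-2.4468  v^+=-4.5068  a^+=-3.8787

v_post = -4.5068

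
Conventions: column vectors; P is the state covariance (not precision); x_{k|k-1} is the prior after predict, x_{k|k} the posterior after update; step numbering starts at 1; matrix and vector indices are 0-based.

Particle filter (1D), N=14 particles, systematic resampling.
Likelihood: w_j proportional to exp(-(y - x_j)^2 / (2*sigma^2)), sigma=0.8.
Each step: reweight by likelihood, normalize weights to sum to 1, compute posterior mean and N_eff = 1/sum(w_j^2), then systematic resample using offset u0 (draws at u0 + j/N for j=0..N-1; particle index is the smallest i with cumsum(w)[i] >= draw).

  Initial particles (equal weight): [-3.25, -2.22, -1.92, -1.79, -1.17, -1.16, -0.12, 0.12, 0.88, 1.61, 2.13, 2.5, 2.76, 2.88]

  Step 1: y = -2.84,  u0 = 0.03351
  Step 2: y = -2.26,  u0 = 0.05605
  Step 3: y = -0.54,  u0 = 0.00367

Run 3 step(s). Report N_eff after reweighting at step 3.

N_eff = 7.8935

step 1: w=[0.3150, 0.2660, 0.1854, 0.1518, 0.0407, 0.0396, 0.0011, 0.0004, 0.0000, 0.0000, 0.0000, 0.0000, 0.0000, 0.0000]  mean=-2.3356  Neff=4.3358  idx=[0, 0, 0, 0, 1, 1, 1, 1, 2, 2, 2, 3, 3, 5]
step 2: w=[0.0436, 0.0436, 0.0436, 0.0436, 0.0936, 0.0936, 0.0936, 0.0936, 0.0856, 0.0856, 0.0856, 0.0789, 0.0789, 0.0364]  mean=-2.2161  Neff=12.7483  idx=[1, 2, 4, 5, 5, 6, 7, 8, 8, 9, 10, 11, 12, 13]
step 3: w=[0.0012, 0.0012, 0.0395, 0.0395, 0.0395, 0.0395, 0.0395, 0.0809, 0.0809, 0.0809, 0.0809, 0.1057, 0.1057, 0.2653]  mean=-1.7532  Neff=7.8935  idx=[2, 3, 5, 7, 8, 8, 9, 10, 11, 12, 12, 13, 13, 13]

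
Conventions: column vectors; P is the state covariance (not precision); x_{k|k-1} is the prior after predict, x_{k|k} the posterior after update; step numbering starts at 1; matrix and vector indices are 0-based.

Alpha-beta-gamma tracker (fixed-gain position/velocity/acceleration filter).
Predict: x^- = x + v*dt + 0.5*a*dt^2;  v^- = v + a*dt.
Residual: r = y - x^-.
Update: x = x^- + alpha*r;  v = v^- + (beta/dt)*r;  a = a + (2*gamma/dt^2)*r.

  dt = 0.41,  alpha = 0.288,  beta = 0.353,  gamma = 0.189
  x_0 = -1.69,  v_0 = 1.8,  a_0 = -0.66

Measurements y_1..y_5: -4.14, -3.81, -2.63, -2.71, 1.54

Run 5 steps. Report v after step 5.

step 1: x_pred=-1.0075  r=-3.1325  x^+=-1.9096  v^+=-1.1676  a^+=-7.7040
step 2: x_pred=-3.0359  r=-0.7741  x^+=-3.2588  v^+=-4.9928  a^+=-9.4447
step 3: x_pred=-6.0997  r=3.4697  x^+=-5.1004  v^+=-5.8778  a^+=-1.6425
step 4: x_pred=-7.6484  r=4.9384  x^+=-6.2261  v^+=-2.2994  a^+=9.4622
step 5: x_pred=-6.3736  r=7.9136  x^+=-4.0945  v^+=8.3935  a^+=27.2571

v_post = 8.3935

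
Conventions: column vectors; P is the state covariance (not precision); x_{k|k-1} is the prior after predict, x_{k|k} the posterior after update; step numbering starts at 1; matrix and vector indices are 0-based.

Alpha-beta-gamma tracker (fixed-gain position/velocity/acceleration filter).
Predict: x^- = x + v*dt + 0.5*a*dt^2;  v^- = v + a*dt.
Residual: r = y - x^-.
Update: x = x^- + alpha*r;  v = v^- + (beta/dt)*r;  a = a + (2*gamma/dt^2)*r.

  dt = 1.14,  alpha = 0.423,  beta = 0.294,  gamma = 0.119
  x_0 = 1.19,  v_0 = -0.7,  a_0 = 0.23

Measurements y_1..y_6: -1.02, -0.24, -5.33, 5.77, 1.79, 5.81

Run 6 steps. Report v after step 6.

step 1: x_pred=0.5415  r=-1.5615  x^+=-0.1190  v^+=-0.8405  a^+=-0.0560
step 2: x_pred=-1.1136  r=0.8736  x^+=-0.7440  v^+=-0.6790  a^+=0.1040
step 3: x_pred=-1.4505  r=-3.8795  x^+=-3.0915  v^+=-1.5609  a^+=-0.6064
step 4: x_pred=-5.2650  r=11.0350  x^+=-0.5972  v^+=0.5936  a^+=1.4144
step 5: x_pred=0.9986  r=0.7914  x^+=1.3334  v^+=2.4102  a^+=1.5594
step 6: x_pred=5.0943  r=0.7157  x^+=5.3970  v^+=4.3724  a^+=1.6904

v_post = 4.3724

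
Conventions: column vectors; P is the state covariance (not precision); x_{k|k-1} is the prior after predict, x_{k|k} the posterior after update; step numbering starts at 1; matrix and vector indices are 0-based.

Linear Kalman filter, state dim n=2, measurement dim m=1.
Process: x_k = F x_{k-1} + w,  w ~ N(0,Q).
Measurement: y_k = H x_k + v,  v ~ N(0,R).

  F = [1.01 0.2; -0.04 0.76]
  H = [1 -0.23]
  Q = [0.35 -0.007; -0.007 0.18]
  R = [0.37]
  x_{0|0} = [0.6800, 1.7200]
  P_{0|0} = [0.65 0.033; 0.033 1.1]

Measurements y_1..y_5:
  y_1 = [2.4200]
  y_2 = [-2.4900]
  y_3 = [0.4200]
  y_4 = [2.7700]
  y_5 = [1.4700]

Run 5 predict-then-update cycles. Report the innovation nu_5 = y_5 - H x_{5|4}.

step 1: x^-=[1.0308, 1.2800]  P^-=[1.0704 0.1590; 0.1590 0.8144]  S=[1.4103]  K=[0.7330; -0.0201]  nu=[1.6836]  x^+=[2.2649, 1.2462]  P^+=[0.3126 0.1798; 0.1798 0.8138]
step 2: x^-=[2.5368, 0.8565]  P^-=[0.7740 0.2406; 0.2406 0.6396]  S=[1.0672]  K=[0.6734; 0.0876]  nu=[-4.8298]  x^+=[-0.7158, 0.4334]  P^+=[0.2900 0.1776; 0.1776 0.6314]
step 3: x^-=[-0.6363, 0.3580]  P^-=[0.7429 0.2122; 0.2122 0.5344]  S=[1.0435]  K=[0.6651; 0.0856]  nu=[1.1386]  x^+=[0.1210, 0.4554]  P^+=[0.2812 0.1528; 0.1528 0.5267]
step 4: x^-=[0.2133, 0.3413]  P^-=[0.7197 0.1778; 0.1778 0.4754]  S=[1.0331]  K=[0.6571; 0.0662]  nu=[2.6352]  x^+=[1.9448, 0.5158]  P^+=[0.2737 0.1328; 0.1328 0.4709]
step 5: x^-=[2.0675, 0.3142]  P^-=[0.7017 0.1544; 0.1544 0.4443]  S=[1.0241]  K=[0.6504; 0.0510]  nu=[-0.5252]  x^+=[1.7259, 0.2875]  P^+=[0.2684 0.1204; 0.1204 0.4417]

innov = [-0.5252]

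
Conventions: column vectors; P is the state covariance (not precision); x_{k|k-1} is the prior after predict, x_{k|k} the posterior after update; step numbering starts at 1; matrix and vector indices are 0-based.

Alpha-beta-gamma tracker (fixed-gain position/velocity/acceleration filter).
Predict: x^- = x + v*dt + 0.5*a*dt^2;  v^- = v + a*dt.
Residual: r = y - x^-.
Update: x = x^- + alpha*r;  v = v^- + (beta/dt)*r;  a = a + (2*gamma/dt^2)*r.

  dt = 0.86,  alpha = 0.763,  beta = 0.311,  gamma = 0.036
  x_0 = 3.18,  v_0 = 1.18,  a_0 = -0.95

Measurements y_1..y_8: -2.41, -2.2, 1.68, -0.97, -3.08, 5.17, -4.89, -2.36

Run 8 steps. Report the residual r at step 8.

step 1: x_pred=3.8435  r=-6.2535  x^+=-0.9279  v^+=-1.8984  a^+=-1.5588
step 2: x_pred=-3.1370  r=0.9370  x^+=-2.4221  v^+=-2.9001  a^+=-1.4676
step 3: x_pred=-5.4589  r=7.1389  x^+=-0.0119  v^+=-1.5806  a^+=-0.7726
step 4: x_pred=-1.6569  r=0.6869  x^+=-1.1328  v^+=-1.9966  a^+=-0.7057
step 5: x_pred=-3.1109  r=0.0309  x^+=-3.0873  v^+=-2.5924  a^+=-0.7027
step 6: x_pred=-5.5766  r=10.7466  x^+=2.6231  v^+=0.6896  a^+=0.3435
step 7: x_pred=3.3431  r=-8.2331  x^+=-2.9388  v^+=-1.9924  a^+=-0.4580
step 8: x_pred=-4.8216  r=2.4616  x^+=-2.9434  v^+=-1.4961  a^+=-0.2184

resid = 2.4616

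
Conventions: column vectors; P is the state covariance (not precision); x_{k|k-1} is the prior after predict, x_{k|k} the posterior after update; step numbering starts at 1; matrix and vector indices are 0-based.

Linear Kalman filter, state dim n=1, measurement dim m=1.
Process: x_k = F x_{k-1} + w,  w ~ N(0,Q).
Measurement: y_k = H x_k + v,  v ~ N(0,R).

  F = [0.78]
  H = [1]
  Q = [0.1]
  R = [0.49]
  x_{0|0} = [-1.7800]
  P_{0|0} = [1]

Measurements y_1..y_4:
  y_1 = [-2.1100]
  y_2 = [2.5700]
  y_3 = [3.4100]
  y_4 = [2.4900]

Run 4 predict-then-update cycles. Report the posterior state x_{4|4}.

step 1: x^-=[-1.3884]  P^-=[0.7084]  S=[1.1984]  K=[0.5911]  nu=[-0.7216]  x^+=[-1.8150]  P^+=[0.2896]
step 2: x^-=[-1.4157]  P^-=[0.2762]  S=[0.7662]  K=[0.3605]  nu=[3.9857]  x^+=[0.0212]  P^+=[0.1766]
step 3: x^-=[0.0165]  P^-=[0.2075]  S=[0.6975]  K=[0.2975]  nu=[3.3935]  x^+=[1.0259]  P^+=[0.1458]
step 4: x^-=[0.8002]  P^-=[0.1887]  S=[0.6787]  K=[0.2780]  nu=[1.6898]  x^+=[1.2700]  P^+=[0.1362]

x_post = [1.2700]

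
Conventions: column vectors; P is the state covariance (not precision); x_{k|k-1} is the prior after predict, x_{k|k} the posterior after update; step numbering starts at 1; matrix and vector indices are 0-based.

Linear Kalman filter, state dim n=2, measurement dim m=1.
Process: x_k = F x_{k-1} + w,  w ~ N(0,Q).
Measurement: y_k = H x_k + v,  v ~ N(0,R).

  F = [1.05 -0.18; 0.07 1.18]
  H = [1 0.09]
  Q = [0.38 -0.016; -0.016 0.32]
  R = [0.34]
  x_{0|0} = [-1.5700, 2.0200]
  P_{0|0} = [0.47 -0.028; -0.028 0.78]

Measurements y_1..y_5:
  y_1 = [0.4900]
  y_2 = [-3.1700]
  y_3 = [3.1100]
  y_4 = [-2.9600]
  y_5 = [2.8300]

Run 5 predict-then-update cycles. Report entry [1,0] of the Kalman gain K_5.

K[1,0] = -0.8872

step 1: x^-=[-2.0121, 2.2737]  P^-=[0.9340 -0.1815; -0.1815 1.4037]  S=[1.2527]  K=[0.7326; -0.0440]  nu=[2.2975]  x^+=[-0.3291, 2.1726]  P^+=[0.2618 -0.1411; -0.1411 1.4013]
step 2: x^-=[-0.7366, 2.5406]  P^-=[0.7673 -0.4674; -0.4674 2.2492]  S=[1.0414]  K=[0.6964; -0.2545]  nu=[-2.6621]  x^+=[-2.5905, 3.2180]  P^+=[0.2622 -0.2829; -0.2829 2.1817]
step 3: x^-=[-3.2993, 3.6159]  P^-=[0.8467 -0.8070; -0.8070 3.3124]  S=[1.0683]  K=[0.7246; -0.4764]  nu=[6.0838]  x^+=[1.1091, 0.7176]  P^+=[0.2858 -0.4383; -0.4383 3.0700]
step 4: x^-=[1.0354, 0.9245]  P^-=[0.9602 -1.1845; -1.1845 4.5236]  S=[1.1237]  K=[0.7597; -0.6919]  nu=[-4.0786]  x^+=[-2.0630, 3.7463]  P^+=[0.3117 -0.5940; -0.5940 3.9858]
step 5: x^-=[-2.8405, 4.2762]  P^-=[1.0774 -1.5681; -1.5681 5.7732]  S=[1.1819]  K=[0.7922; -0.8872]  nu=[5.2857]  x^+=[1.3466, -0.4130]  P^+=[0.3357 -0.7375; -0.7375 4.8430]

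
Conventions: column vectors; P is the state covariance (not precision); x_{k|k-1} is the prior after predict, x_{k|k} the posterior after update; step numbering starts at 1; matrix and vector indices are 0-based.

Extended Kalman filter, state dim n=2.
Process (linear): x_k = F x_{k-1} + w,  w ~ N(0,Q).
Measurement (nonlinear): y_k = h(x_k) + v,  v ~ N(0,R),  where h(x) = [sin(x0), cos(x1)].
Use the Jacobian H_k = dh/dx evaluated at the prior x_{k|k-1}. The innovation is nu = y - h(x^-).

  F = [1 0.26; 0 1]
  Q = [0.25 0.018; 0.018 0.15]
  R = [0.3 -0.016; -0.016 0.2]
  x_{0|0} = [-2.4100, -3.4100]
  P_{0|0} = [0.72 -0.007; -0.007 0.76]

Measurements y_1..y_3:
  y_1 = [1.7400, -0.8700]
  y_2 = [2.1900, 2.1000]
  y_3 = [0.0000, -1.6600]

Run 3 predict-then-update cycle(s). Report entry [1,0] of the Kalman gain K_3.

K[1,0] = 0.1980

step 1: x^-=[-3.2966, -3.4100]  P^-=[1.0177 0.2086; 0.2086 0.9100]  H_jac=[-0.9880 0.0000; 0.0000 -0.2652]  S=[1.2935 0.0387; 0.0387 0.2640]  K=[-0.7745 -0.0961; -0.1326 -0.8947]  nu=[1.5856, 0.0942]  x^+=[-4.5337, -3.7045]  P^+=[0.2336 0.0258; 0.0258 0.6668]
step 2: x^-=[-5.4969, -3.7045]  P^-=[0.5421 0.2171; 0.2171 0.8168]  H_jac=[0.7065 0.0000; 0.0000 -0.5337]  S=[0.5706 -0.0979; -0.0979 0.4326]  K=[0.6505 -0.1207; 0.0999 -0.9849]  nu=[1.4823, 2.9457]  x^+=[-4.8882, -6.4578]  P^+=[0.2790 0.0647; 0.0647 0.3721]
step 3: x^-=[-6.5672, -6.4578]  P^-=[0.5878 0.1795; 0.1795 0.5221]  H_jac=[0.9599 0.0000; 0.0000 0.1737]  S=[0.8416 0.0139; 0.0139 0.2157]  K=[0.6687 0.1013; 0.1980 0.4075]  nu=[0.2802, -2.6448]  x^+=[-6.6478, -7.4801]  P^+=[0.2073 0.0551; 0.0551 0.4511]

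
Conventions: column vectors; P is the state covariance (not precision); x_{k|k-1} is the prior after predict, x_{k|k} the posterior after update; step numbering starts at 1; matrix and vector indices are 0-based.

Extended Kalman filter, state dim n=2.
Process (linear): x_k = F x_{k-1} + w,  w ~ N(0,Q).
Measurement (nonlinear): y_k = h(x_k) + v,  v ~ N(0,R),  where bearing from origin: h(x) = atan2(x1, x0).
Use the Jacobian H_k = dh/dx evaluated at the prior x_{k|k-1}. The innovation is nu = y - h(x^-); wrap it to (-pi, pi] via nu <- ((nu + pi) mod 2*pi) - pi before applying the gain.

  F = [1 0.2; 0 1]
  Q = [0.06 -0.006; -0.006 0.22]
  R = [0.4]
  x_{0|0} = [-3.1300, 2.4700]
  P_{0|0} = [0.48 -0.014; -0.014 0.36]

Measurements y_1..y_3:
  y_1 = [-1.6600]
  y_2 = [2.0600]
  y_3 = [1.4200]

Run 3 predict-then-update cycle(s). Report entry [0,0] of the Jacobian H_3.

H_jac[0,0] = -0.2171

step 1: x^-=[-2.6360, 2.4700]  P^-=[0.5488 0.0520; 0.0520 0.5800]  H_jac=[-0.1893 -0.2020]  S=[0.4473]  K=[-0.2557; -0.2839]  nu=[2.2345]  x^+=[-3.2074, 1.8356]  P^+=[0.5196 0.0195; 0.0195 0.5439]
step 2: x^-=[-2.8403, 1.8356]  P^-=[0.6091 0.1223; 0.1223 0.7639]  H_jac=[-0.1605 -0.2484]  S=[0.4726]  K=[-0.2712; -0.4430]  nu=[-0.5079]  x^+=[-2.7026, 2.0606]  P^+=[0.5744 0.0655; 0.0655 0.6712]
step 3: x^-=[-2.2905, 2.0606]  P^-=[0.6874 0.1938; 0.1938 0.8912]  H_jac=[-0.2171 -0.2413]  S=[0.5046]  K=[-0.3884; -0.5095]  nu=[-0.9890]  x^+=[-1.9063, 2.5645]  P^+=[0.6113 0.0939; 0.0939 0.7602]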